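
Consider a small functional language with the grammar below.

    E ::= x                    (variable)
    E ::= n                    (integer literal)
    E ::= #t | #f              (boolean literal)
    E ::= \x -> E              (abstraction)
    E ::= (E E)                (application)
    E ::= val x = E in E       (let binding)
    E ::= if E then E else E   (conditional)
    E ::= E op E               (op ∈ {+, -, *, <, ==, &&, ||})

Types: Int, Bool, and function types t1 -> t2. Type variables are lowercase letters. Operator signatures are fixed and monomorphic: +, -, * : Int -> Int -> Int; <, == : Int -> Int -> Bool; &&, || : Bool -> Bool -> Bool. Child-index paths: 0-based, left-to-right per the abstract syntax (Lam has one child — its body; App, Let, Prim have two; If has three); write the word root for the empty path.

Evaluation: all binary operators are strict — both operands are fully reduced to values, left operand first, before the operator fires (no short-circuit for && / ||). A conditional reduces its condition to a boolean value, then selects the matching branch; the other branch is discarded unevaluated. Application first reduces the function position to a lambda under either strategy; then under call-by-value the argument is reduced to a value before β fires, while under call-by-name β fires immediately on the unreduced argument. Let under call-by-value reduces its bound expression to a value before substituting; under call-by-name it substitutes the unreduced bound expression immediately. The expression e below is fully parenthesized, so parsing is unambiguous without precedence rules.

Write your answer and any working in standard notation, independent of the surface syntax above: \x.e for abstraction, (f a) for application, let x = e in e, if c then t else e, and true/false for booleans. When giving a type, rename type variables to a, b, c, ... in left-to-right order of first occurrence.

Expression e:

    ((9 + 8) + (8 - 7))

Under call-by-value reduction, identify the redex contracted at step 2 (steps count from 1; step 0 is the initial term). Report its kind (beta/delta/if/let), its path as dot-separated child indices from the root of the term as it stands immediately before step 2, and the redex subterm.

Answer: delta at 1 : (8 - 7)

Derivation:
step 0: ((9 + 8) + (8 - 7))
step 1: [delta@0] (17 + (8 - 7))
step 2: [delta@1] (17 + 1)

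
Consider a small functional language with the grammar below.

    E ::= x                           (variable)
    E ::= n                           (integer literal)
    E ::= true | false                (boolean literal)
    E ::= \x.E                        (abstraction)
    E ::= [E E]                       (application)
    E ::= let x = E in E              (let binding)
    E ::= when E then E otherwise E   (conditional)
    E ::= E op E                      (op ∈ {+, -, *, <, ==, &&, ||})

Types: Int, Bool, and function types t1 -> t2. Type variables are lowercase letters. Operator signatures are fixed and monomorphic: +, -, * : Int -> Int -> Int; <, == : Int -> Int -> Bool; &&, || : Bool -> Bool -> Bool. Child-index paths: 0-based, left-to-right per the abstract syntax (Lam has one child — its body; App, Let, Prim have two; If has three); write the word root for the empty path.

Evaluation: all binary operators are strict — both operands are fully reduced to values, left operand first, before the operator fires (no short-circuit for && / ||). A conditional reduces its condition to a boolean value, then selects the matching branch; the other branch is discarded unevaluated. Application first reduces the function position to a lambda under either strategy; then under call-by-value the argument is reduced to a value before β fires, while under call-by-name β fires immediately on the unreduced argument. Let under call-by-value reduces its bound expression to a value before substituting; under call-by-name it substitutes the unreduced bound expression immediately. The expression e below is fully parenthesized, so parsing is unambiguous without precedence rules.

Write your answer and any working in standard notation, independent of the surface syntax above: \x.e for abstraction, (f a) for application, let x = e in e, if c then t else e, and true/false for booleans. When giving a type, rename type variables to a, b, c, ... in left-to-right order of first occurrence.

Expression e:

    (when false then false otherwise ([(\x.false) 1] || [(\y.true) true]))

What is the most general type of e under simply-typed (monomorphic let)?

Answer: Bool

Trace:
  unify Bool ~ Bool
\x._ : a -> Bool
  unify a -> Bool ~ Int -> b
  unify a ~ Int
  unify Bool ~ b
_ _ : Bool
  unify Bool ~ Bool
\y._ : c -> Bool
  unify c -> Bool ~ Bool -> d
  unify c ~ Bool
  unify Bool ~ d
_ _ : Bool
  unify Bool ~ Bool
  unify Bool ~ Bool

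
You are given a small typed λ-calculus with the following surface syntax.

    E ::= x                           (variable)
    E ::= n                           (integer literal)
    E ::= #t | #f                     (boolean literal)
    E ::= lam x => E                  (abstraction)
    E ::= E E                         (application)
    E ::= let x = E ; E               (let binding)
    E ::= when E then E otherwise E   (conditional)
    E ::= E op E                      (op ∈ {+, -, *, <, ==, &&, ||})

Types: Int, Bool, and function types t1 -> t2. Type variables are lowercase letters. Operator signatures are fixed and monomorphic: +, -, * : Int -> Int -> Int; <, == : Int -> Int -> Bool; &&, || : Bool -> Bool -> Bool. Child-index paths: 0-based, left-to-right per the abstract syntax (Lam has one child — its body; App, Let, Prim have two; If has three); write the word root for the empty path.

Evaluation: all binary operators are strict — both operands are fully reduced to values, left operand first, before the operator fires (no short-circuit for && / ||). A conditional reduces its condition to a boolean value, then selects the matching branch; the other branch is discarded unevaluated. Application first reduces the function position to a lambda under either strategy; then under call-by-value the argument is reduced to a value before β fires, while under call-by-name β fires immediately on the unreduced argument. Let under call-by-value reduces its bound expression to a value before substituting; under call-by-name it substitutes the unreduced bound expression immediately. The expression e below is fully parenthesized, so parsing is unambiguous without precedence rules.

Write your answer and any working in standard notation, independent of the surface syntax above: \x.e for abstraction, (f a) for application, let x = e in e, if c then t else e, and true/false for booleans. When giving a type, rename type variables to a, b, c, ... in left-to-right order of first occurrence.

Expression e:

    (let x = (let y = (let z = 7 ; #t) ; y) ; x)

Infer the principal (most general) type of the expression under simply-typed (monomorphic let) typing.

Derivation:
let z : Int
let y : Bool
y : Bool
let x : Bool
x : Bool

Answer: Bool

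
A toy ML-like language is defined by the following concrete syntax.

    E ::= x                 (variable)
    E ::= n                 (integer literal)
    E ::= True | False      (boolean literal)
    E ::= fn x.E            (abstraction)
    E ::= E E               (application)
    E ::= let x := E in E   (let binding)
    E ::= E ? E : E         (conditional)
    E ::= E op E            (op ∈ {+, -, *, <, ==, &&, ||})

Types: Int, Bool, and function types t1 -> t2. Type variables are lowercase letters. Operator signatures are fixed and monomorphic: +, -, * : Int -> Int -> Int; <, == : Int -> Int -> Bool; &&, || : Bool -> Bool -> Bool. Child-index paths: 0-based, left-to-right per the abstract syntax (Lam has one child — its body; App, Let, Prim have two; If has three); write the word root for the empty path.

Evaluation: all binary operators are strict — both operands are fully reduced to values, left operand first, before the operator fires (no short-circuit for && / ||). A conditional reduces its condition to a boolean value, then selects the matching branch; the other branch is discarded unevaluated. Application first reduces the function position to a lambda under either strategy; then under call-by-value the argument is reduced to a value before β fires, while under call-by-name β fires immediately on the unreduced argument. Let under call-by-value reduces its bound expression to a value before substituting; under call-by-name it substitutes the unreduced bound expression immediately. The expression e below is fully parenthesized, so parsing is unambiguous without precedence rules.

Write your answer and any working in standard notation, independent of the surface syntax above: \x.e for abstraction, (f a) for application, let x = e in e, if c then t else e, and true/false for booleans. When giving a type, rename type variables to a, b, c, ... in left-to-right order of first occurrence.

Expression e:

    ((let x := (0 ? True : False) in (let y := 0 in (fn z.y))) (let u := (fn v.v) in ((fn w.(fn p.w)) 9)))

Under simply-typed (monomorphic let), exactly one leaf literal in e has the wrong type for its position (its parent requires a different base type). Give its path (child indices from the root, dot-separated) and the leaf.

Working:
  unify Int ~ Bool
  FAIL: mismatch Int ~ Bool

Answer: 0.0.0 : 0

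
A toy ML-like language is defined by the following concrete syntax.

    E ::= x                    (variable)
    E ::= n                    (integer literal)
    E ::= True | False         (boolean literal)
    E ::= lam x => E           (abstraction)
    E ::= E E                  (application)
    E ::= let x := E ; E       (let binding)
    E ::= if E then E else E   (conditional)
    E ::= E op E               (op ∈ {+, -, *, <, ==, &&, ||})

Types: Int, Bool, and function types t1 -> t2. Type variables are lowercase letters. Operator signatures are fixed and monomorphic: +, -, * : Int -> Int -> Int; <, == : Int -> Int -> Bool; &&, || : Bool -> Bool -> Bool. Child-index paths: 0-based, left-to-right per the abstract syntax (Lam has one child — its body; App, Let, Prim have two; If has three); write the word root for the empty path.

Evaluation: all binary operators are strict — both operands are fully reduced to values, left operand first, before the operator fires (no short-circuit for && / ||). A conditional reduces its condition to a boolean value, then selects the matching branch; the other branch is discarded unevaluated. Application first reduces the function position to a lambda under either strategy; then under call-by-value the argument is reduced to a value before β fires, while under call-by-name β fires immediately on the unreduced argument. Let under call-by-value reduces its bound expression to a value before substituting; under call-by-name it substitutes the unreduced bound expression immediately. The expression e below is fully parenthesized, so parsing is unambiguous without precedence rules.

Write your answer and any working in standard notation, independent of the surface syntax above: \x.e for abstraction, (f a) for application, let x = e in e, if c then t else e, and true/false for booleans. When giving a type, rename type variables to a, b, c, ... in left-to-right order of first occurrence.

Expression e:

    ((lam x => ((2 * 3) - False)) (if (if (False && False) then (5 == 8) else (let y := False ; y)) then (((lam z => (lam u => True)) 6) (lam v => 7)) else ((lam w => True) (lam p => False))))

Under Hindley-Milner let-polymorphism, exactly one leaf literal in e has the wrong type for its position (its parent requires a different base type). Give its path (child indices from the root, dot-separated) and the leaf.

Derivation:
  unify Int ~ Int
  unify Int ~ Int
  unify Int ~ Int
  unify Bool ~ Int
  FAIL: mismatch Bool ~ Int

Answer: 0.0.1 : false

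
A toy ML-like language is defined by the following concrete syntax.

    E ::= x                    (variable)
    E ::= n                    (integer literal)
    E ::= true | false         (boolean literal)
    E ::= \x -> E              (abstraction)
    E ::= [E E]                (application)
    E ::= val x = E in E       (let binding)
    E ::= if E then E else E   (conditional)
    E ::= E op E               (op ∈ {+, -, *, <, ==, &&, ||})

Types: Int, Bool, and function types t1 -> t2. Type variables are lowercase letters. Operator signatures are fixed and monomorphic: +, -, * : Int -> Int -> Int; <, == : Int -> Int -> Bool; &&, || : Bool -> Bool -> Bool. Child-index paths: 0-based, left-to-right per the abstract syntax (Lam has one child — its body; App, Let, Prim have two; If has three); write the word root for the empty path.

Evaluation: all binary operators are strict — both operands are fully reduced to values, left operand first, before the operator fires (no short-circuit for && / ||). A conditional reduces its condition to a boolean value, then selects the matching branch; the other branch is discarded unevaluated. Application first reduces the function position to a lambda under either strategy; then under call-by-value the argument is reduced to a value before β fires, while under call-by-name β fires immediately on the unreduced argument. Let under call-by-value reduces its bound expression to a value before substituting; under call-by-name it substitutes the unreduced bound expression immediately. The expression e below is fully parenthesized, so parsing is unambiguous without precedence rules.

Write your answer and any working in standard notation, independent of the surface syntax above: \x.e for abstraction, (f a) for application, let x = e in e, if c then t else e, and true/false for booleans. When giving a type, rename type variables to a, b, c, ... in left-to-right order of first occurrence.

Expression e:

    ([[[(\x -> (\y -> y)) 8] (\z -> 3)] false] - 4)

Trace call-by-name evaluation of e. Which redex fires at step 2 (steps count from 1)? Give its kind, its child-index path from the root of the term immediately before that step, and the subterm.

Derivation:
step 0: (((((\x.(\y.y)) 8) (\z.3)) false) - 4)
step 1: [beta@0.0.0] ((((\y.y) (\z.3)) false) - 4)
step 2: [beta@0.0] (((\z.3) false) - 4)

Answer: beta at 0.0 : ((\y.y) (\z.3))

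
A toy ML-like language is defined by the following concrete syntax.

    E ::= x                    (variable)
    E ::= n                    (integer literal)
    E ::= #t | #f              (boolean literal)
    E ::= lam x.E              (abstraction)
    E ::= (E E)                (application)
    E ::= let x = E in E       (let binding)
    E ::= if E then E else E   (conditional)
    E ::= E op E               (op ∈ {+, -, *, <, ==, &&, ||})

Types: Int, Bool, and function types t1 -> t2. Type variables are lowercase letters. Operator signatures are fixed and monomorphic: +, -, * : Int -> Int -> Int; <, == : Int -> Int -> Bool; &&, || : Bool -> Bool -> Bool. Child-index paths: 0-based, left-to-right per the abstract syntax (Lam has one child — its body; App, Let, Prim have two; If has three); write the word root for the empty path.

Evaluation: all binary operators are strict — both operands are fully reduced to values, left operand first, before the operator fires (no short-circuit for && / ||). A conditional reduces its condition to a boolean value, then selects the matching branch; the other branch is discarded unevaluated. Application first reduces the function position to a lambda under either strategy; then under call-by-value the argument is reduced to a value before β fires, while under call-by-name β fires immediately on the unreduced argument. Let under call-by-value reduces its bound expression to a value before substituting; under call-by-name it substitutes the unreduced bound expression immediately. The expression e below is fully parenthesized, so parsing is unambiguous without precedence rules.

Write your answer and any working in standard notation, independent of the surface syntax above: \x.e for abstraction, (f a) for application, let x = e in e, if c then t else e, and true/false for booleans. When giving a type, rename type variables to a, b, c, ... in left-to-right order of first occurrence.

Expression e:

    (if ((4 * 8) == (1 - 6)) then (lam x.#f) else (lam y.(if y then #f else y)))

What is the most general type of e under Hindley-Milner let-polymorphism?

Working:
  unify Int ~ Int
  unify Int ~ Int
  unify Int ~ Int
  unify Int ~ Int
  unify Int ~ Int
  unify Int ~ Int
  unify Bool ~ Bool
\x._ : a -> Bool
y : b
  unify b ~ Bool
y : Bool
  unify Bool ~ Bool
\y._ : Bool -> Bool
  unify a -> Bool ~ Bool -> Bool
  unify a ~ Bool
  unify Bool ~ Bool

Answer: Bool -> Bool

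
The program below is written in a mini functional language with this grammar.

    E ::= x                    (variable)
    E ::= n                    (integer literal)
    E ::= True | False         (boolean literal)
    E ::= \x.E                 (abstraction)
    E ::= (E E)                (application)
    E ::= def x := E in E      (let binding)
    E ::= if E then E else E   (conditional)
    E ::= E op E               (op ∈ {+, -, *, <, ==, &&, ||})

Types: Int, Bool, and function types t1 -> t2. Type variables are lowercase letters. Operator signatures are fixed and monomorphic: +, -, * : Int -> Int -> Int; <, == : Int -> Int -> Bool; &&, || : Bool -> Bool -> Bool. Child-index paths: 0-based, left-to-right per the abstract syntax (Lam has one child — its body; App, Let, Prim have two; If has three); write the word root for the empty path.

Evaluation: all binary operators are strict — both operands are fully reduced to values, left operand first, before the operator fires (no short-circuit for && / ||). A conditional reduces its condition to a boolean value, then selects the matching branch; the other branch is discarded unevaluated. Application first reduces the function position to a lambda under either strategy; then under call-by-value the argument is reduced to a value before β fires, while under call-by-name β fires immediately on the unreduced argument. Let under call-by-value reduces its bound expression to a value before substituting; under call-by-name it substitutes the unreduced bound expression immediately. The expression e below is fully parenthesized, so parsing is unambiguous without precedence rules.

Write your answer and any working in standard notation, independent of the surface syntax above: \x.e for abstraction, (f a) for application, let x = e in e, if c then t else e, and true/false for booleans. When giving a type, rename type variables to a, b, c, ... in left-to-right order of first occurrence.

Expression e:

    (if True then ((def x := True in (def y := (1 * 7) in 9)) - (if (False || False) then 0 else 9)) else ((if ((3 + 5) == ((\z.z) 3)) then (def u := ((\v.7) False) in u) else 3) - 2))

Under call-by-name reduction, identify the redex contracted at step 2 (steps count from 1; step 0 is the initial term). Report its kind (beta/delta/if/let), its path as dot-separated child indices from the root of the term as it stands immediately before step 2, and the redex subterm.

Working:
step 0: (if true then ((let x = true in (let y = (1 * 7) in 9)) - (if (false || false) then 0 else 9)) else ((if ((3 + 5) == ((\z.z) 3)) then (let u = ((\v.7) false) in u) else 3) - 2))
step 1: [if@root] ((let x = true in (let y = (1 * 7) in 9)) - (if (false || false) then 0 else 9))
step 2: [let@0] ((let y = (1 * 7) in 9) - (if (false || false) then 0 else 9))

Answer: let at 0 : (let x = true in (let y = (1 * 7) in 9))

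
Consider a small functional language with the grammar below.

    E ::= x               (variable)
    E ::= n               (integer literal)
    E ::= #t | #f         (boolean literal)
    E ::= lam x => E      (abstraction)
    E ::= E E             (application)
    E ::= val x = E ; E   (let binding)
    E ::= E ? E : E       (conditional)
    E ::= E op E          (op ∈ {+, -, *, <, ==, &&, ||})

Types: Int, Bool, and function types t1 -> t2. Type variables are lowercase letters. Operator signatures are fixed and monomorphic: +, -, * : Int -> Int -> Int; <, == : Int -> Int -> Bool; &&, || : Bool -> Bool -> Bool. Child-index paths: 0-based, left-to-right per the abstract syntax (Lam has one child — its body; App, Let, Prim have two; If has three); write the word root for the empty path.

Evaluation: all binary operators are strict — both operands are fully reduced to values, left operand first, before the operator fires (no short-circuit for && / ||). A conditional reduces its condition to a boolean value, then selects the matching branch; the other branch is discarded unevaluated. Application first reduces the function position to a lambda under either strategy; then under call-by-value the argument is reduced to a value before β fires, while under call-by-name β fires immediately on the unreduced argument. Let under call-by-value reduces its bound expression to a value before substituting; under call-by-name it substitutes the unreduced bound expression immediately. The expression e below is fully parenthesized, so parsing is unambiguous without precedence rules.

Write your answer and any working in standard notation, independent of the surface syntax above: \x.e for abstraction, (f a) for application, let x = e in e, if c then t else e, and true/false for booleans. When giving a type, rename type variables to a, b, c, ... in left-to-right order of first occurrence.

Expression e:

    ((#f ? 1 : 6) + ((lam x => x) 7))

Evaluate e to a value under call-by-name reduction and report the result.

Answer: 13

Trace:
step 0: ((if false then 1 else 6) + ((\x.x) 7))
step 1: [if@0] (6 + ((\x.x) 7))
step 2: [beta@1] (6 + 7)
step 3: [delta@root] 13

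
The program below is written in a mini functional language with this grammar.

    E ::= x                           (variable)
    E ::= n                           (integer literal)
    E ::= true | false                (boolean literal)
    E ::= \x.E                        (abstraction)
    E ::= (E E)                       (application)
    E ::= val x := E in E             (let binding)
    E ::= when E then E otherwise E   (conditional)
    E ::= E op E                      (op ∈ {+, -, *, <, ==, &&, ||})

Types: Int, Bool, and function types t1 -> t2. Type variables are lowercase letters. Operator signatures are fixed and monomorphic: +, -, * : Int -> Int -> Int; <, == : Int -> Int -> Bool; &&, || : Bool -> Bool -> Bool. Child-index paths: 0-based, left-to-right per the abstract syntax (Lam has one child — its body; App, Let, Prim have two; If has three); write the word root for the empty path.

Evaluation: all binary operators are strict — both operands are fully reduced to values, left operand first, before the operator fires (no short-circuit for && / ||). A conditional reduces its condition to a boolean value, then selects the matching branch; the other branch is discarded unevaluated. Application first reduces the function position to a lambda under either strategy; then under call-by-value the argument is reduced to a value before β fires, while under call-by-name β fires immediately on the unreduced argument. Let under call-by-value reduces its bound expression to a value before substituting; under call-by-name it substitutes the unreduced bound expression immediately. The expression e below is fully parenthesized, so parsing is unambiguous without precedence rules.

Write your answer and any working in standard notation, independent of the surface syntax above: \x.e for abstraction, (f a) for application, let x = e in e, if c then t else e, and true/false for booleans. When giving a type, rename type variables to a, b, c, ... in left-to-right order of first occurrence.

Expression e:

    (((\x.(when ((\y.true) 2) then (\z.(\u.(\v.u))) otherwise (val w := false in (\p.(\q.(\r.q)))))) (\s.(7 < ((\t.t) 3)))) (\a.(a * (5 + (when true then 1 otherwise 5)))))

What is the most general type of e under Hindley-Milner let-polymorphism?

Answer: a -> b -> a

Trace:
\y._ : b -> Bool
  unify b -> Bool ~ Int -> c
  unify b ~ Int
  unify Bool ~ c
_ _ : Bool
  unify Bool ~ Bool
u : e
\v._ : f -> e
\u._ : e -> f -> e
\z._ : d -> e -> f -> e
let w : Bool
q : h
\r._ : i -> h
\q._ : h -> i -> h
\p._ : g -> h -> i -> h
  unify d -> e -> f -> e ~ g -> h -> i -> h
  unify d ~ g
  unify e -> f -> e ~ h -> i -> h
  unify e ~ h
  unify f -> h ~ i -> h
  unify f ~ i
  unify h ~ h
\x._ : a -> g -> h -> i -> h
  unify Int ~ Int
t : k
\t._ : k -> k
  unify k -> k ~ Int -> l
  unify k ~ Int
  unify Int ~ l
_ _ : Int
  unify Int ~ Int
\s._ : j -> Bool
  unify a -> g -> h -> i -> h ~ (j -> Bool) -> m
  unify a ~ j -> Bool
  unify g -> h -> i -> h ~ m
_ _ : g -> h -> i -> h
a : n
  unify n ~ Int
  unify Int ~ Int
  unify Bool ~ Bool
  unify Int ~ Int
  unify Int ~ Int
  unify Int ~ Int
\a._ : Int -> Int
  unify g -> h -> i -> h ~ (Int -> Int) -> o
  unify g ~ Int -> Int
  unify h -> i -> h ~ o
_ _ : h -> i -> h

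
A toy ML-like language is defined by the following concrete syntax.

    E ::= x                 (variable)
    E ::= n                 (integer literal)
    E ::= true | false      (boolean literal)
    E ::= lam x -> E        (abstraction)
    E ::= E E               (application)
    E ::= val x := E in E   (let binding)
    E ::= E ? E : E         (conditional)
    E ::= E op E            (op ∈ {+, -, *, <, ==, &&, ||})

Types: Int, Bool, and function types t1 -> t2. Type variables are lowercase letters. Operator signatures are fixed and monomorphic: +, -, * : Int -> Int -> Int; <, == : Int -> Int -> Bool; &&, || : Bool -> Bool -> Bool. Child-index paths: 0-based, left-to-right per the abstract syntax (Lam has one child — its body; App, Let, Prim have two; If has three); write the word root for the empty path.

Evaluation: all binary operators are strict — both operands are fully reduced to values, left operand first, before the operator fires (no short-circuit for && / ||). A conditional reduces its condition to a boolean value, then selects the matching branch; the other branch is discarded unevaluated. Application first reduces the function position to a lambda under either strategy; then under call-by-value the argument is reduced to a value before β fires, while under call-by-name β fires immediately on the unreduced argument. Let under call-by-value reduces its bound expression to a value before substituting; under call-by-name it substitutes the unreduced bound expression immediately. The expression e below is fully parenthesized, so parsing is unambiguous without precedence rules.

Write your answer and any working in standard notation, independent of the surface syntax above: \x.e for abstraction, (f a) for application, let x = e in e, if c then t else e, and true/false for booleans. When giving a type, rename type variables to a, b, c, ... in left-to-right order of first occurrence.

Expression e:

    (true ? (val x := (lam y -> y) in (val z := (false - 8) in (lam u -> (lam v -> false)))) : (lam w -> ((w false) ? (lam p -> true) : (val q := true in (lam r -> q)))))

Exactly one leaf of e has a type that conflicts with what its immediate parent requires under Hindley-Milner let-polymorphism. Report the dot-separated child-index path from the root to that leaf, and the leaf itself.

Trace:
  unify Bool ~ Bool
y : a
\y._ : a -> a
let x : forall. a -> a
  unify Bool ~ Int
  FAIL: mismatch Bool ~ Int

Answer: 1.1.0.0 : false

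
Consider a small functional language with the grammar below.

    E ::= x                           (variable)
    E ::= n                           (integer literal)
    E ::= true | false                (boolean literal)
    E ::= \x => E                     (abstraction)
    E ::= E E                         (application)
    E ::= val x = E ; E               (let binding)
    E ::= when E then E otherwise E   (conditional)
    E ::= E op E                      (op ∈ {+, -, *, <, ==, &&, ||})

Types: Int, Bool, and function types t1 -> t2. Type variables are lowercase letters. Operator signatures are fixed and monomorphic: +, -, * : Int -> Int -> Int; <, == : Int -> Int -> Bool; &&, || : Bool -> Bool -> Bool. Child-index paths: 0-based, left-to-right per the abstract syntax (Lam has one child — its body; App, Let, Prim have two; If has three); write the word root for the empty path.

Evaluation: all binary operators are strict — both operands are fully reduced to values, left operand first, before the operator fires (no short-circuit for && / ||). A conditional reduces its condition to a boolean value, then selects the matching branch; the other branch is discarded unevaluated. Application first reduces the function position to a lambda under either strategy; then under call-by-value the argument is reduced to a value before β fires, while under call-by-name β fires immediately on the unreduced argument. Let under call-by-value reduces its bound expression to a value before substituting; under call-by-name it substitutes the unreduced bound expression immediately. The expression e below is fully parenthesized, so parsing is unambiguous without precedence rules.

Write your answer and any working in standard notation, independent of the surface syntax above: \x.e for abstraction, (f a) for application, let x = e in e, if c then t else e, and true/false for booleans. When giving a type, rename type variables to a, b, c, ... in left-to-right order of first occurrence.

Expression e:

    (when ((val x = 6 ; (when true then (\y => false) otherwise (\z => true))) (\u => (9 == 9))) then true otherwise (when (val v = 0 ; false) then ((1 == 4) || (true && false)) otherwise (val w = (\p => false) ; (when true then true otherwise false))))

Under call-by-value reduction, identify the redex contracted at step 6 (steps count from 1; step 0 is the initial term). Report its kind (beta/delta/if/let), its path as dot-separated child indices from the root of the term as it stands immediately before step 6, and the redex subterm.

Answer: if at root : (if false then ((1 == 4) || (true && false)) else (let w = (\p.false) in (if true then true else false)))

Derivation:
step 0: (if ((let x = 6 in (if true then (\y.false) else (\z.true))) (\u.(9 == 9))) then true else (if (let v = 0 in false) then ((1 == 4) || (true && false)) else (let w = (\p.false) in (if true then true else false))))
step 1: [let@0.0] (if ((if true then (\y.false) else (\z.true)) (\u.(9 == 9))) then true else (if (let v = 0 in false) then ((1 == 4) || (true && false)) else (let w = (\p.false) in (if true then true else false))))
step 2: [if@0.0] (if ((\y.false) (\u.(9 == 9))) then true else (if (let v = 0 in false) then ((1 == 4) || (true && false)) else (let w = (\p.false) in (if true then true else false))))
step 3: [beta@0] (if false then true else (if (let v = 0 in false) then ((1 == 4) || (true && false)) else (let w = (\p.false) in (if true then true else false))))
step 4: [if@root] (if (let v = 0 in false) then ((1 == 4) || (true && false)) else (let w = (\p.false) in (if true then true else false)))
step 5: [let@0] (if false then ((1 == 4) || (true && false)) else (let w = (\p.false) in (if true then true else false)))
step 6: [if@root] (let w = (\p.false) in (if true then true else false))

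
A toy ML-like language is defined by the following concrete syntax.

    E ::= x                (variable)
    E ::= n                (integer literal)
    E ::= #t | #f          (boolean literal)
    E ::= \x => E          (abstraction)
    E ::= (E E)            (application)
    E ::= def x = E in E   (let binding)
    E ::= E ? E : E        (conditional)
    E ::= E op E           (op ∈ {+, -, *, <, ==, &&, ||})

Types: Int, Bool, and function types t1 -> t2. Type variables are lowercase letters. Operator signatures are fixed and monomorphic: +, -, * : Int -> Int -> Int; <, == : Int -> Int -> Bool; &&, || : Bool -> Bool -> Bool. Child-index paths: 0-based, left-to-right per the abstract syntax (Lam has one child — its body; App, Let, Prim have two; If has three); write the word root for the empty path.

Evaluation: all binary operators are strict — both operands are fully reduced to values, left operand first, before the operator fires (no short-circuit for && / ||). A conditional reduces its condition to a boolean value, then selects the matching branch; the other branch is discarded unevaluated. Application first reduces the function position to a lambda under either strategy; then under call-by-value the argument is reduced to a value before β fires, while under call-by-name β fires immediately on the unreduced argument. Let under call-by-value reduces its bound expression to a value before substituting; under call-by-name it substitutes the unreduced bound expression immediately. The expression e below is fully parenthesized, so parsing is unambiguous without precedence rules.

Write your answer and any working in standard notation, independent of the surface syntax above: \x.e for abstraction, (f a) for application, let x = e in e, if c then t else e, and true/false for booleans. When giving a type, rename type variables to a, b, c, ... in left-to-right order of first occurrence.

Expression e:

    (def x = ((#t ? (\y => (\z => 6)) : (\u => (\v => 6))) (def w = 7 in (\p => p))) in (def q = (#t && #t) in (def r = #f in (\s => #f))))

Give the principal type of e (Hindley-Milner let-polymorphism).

Working:
  unify Bool ~ Bool
\z._ : b -> Int
\y._ : a -> b -> Int
\v._ : d -> Int
\u._ : c -> d -> Int
  unify a -> b -> Int ~ c -> d -> Int
  unify a ~ c
  unify b -> Int ~ d -> Int
  unify b ~ d
  unify Int ~ Int
let w : Int
p : e
\p._ : e -> e
  unify c -> d -> Int ~ (e -> e) -> f
  unify c ~ e -> e
  unify d -> Int ~ f
_ _ : d -> Int
let x : forall. d -> Int
  unify Bool ~ Bool
  unify Bool ~ Bool
let q : Bool
let r : Bool
\s._ : g -> Bool

Answer: a -> Bool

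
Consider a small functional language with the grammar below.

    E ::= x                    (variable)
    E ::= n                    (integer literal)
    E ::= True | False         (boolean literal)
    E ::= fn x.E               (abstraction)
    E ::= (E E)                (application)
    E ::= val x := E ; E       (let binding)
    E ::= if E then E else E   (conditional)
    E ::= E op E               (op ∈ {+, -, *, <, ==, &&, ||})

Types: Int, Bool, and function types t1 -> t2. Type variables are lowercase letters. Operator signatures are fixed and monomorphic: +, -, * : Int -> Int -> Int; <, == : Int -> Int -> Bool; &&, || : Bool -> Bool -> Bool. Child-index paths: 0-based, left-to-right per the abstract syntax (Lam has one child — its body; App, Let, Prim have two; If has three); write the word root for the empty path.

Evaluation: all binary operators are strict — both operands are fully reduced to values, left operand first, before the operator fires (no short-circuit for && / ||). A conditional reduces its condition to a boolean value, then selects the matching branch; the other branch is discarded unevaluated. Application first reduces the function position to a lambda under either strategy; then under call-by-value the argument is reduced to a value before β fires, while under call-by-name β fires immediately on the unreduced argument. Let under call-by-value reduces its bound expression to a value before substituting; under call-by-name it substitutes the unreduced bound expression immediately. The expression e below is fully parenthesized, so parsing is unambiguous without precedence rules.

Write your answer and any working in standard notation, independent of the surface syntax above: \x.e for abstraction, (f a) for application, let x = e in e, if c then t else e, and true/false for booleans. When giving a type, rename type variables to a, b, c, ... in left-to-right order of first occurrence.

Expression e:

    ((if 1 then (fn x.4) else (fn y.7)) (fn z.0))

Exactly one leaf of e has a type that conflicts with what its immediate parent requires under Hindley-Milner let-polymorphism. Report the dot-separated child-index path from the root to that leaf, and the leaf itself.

Answer: 0.0 : 1

Derivation:
  unify Int ~ Bool
  FAIL: mismatch Int ~ Bool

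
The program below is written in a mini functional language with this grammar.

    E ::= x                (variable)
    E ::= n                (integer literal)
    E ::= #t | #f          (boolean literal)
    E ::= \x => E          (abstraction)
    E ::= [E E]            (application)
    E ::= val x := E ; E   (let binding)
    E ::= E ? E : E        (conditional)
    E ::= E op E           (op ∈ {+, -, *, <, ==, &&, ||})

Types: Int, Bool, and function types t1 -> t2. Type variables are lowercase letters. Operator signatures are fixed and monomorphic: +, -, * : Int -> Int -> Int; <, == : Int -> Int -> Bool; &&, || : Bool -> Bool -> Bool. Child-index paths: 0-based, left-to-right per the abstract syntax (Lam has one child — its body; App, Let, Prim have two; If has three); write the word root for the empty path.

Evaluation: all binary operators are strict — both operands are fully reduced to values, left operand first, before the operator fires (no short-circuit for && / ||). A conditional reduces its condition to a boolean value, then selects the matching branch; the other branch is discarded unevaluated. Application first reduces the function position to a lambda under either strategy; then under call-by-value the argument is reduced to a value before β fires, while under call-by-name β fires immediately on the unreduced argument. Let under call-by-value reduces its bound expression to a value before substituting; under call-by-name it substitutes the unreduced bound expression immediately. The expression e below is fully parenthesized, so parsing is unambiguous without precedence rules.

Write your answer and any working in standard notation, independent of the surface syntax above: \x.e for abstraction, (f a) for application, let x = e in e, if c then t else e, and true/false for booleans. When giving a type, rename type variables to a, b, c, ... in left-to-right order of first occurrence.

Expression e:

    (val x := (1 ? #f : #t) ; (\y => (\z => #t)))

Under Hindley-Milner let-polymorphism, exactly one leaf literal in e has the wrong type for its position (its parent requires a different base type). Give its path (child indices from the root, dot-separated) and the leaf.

Trace:
  unify Int ~ Bool
  FAIL: mismatch Int ~ Bool

Answer: 0.0 : 1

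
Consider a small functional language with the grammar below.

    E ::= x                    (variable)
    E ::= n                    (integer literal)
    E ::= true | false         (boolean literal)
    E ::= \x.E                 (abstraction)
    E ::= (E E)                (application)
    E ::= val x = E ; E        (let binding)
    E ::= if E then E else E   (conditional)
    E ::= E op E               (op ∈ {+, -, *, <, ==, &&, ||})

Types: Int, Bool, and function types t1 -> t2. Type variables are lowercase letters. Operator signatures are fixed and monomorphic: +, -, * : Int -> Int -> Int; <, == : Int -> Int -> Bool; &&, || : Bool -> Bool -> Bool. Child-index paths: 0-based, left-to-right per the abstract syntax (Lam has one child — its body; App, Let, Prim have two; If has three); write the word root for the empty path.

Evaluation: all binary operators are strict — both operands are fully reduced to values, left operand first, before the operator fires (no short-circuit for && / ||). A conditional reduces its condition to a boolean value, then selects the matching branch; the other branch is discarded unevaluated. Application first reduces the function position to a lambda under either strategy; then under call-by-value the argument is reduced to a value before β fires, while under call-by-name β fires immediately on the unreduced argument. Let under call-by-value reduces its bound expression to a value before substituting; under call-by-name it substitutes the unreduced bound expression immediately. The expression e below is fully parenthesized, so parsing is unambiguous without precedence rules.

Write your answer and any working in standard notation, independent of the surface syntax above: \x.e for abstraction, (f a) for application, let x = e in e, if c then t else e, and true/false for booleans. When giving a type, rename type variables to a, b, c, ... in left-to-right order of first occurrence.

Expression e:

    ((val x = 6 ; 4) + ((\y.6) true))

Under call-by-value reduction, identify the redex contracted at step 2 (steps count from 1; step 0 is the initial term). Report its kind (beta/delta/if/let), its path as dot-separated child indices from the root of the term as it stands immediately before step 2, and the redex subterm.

Answer: beta at 1 : ((\y.6) true)

Working:
step 0: ((let x = 6 in 4) + ((\y.6) true))
step 1: [let@0] (4 + ((\y.6) true))
step 2: [beta@1] (4 + 6)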